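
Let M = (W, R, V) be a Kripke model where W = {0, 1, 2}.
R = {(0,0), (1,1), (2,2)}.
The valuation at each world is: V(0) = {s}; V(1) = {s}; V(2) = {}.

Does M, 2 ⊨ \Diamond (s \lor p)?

No

Recall that \Diamond ψ holds at a world iff ψ holds at some accessible world.
At 2: \Diamond (s \lor p) requires s \lor p at some successor in {2}.
  At 2: s \lor p is false.
So \Diamond (s \lor p) is false at 2.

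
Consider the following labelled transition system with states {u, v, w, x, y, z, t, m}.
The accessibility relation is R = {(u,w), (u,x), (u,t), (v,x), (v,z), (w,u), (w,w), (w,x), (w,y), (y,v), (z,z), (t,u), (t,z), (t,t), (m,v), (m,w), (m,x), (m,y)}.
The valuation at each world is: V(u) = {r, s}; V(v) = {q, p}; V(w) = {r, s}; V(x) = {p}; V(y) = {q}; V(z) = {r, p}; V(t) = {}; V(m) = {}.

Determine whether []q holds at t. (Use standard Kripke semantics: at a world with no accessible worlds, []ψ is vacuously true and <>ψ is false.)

At t: []q requires q at every successor {u, z, t}.
  q fails at u, so []q is false at t.

No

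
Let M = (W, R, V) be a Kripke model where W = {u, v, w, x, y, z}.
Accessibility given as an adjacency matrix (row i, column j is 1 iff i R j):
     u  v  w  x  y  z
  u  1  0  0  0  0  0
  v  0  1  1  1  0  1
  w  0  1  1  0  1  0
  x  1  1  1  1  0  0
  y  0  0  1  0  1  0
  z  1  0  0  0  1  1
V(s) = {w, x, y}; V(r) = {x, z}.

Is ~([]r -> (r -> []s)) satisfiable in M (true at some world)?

Let φ = ~([]r -> (r -> []s)). Evaluate φ at each world:
  u (successors {u}): φ is false.
  v (successors {v, w, x, z}): φ is false.
  w (successors {v, w, y}): φ is false.
  x (successors {u, v, w, x}): φ is false.
  y (successors {w, y}): φ is false.
  z (successors {u, y, z}): φ is false.
For instance, at v:
  At v: []r -> (r -> []s) is true, so ~([]r -> (r -> []s)) is false.
    At v: []r is false, r -> []s is true, so []r -> (r -> []s) is true.
      At v: []r requires r at every successor {v, w, x, z}.
        r fails at v, so []r is false at v.
      At v: r is false, []s is false, so r -> []s is true.

No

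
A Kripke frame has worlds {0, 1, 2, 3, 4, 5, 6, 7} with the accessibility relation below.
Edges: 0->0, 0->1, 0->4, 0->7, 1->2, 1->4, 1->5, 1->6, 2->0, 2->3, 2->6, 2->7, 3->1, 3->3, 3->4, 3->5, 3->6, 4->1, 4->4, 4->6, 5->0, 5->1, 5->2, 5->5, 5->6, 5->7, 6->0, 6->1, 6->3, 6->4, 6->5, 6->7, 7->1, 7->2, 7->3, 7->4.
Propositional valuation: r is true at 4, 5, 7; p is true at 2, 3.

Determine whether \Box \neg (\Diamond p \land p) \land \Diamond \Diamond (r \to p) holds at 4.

At 4: \Box \neg (\Diamond p \land p) is true, \Diamond \Diamond (r \to p) is true, so \Box \neg (\Diamond p \land p) \land \Diamond \Diamond (r \to p) is true.
  At 4: \Box \neg (\Diamond p \land p) requires \neg (\Diamond p \land p) at every successor {1, 4, 6}.
      At 1: \Diamond p \land p is false, so \neg (\Diamond p \land p) is true.
      At 4: \Diamond p \land p is false, so \neg (\Diamond p \land p) is true.
      At 6: \Diamond p \land p is false, so \neg (\Diamond p \land p) is true.
  So \Box \neg (\Diamond p \land p) is true at 4.
  At 4: \Diamond \Diamond (r \to p) requires \Diamond (r \to p) at some successor in {1, 4, 6}.
    \Diamond (r \to p) holds at 1, so \Diamond \Diamond (r \to p) is true at 4.
      At 1: \Diamond (r \to p) requires r \to p at some successor in {2, 4, 5, 6}.
        r \to p holds at 2, so \Diamond (r \to p) is true at 1.

Yes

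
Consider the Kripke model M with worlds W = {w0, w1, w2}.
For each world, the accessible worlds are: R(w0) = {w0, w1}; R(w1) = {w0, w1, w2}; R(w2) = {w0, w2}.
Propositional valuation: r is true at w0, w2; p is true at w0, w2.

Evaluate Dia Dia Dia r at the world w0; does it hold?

Yes

Recall that Dia ψ holds at a world iff ψ holds at some accessible world.
At w0: Dia Dia Dia r requires Dia Dia r at some successor in {w0, w1}.
  Dia Dia r holds at w0, so Dia Dia Dia r is true at w0.
    At w0: Dia Dia r requires Dia r at some successor in {w0, w1}.
      Dia r holds at w0, so Dia Dia r is true at w0.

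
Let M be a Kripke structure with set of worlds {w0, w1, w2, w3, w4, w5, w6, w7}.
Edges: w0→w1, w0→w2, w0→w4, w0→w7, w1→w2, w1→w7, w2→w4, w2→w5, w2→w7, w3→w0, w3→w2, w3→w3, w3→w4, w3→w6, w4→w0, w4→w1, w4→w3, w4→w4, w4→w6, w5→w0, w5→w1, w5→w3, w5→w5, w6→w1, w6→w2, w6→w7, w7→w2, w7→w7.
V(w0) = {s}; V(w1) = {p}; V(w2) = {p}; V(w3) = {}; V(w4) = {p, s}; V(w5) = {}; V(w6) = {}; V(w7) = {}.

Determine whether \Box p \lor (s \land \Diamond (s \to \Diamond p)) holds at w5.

No

Recall that \Box ψ holds at a world iff ψ holds at every accessible world, and \Diamond ψ holds iff ψ holds at some accessible world.
At w5: \Box p is false, s \land \Diamond (s \to \Diamond p) is false, so \Box p \lor (s \land \Diamond (s \to \Diamond p)) is false.
  At w5: \Box p requires p at every successor {w0, w1, w3, w5}.
    p fails at w0, so \Box p is false at w5.
  At w5: s is false, \Diamond (s \to \Diamond p) is true, so s \land \Diamond (s \to \Diamond p) is false.
    At w5: \Diamond (s \to \Diamond p) requires s \to \Diamond p at some successor in {w0, w1, w3, w5}.
      s \to \Diamond p holds at w0, so \Diamond (s \to \Diamond p) is true at w5.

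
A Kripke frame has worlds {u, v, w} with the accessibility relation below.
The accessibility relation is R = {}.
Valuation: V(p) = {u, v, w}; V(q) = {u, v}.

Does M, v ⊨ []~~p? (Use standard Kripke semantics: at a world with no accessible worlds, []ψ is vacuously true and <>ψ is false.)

At v: no accessible worlds, so []~~p holds vacuously.

Yes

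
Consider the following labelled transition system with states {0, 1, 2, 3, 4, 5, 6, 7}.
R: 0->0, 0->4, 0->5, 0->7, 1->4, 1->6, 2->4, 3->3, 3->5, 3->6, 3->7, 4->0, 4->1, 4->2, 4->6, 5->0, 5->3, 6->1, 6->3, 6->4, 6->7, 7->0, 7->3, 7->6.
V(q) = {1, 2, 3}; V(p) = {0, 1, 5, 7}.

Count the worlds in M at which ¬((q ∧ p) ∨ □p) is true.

Recall that □ψ holds at a world iff ψ holds at every accessible world, and ◇ψ holds iff ψ holds at some accessible world.
Let φ = ¬((q ∧ p) ∨ □p). Evaluate φ at each world:
  0 (successors {0, 4, 5, 7}): φ is true.
  1 (successors {4, 6}): φ is false.
  2 (successors {4}): φ is true.
  3 (successors {3, 5, 6, 7}): φ is true.
  4 (successors {0, 1, 2, 6}): φ is true.
  5 (successors {0, 3}): φ is true.
  6 (successors {1, 3, 4, 7}): φ is true.
  7 (successors {0, 3, 6}): φ is true.
For instance, at 0:
  At 0: (q ∧ p) ∨ □p is false, so ¬((q ∧ p) ∨ □p) is true.
    At 0: q ∧ p is false, □p is false, so (q ∧ p) ∨ □p is false.
      At 0: □p requires p at every successor {0, 4, 5, 7}.
        p fails at 4, so □p is false at 0.
Satisfying worlds: {0, 2, 3, 4, 5, 6, 7}

7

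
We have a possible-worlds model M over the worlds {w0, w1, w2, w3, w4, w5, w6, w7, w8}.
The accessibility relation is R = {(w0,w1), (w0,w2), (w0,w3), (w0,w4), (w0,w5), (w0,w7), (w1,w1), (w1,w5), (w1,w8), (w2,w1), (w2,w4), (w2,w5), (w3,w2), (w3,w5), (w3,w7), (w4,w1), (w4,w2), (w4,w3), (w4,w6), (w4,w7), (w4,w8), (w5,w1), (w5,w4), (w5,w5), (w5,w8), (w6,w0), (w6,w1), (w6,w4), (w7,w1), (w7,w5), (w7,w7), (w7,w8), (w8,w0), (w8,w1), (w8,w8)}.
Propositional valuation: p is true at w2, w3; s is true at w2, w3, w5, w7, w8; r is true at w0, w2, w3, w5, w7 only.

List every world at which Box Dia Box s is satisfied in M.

none

Let φ = Box Dia Box s. Evaluate φ at each world:
  w0 (successors {w1, w2, w3, w4, w5, w7}): φ is false.
  w1 (successors {w1, w5, w8}): φ is false.
  w2 (successors {w1, w4, w5}): φ is false.
  w3 (successors {w2, w5, w7}): φ is false.
  w4 (successors {w1, w2, w3, w6, w7, w8}): φ is false.
  w5 (successors {w1, w4, w5, w8}): φ is false.
  w6 (successors {w0, w1, w4}): φ is false.
  w7 (successors {w1, w5, w7, w8}): φ is false.
  w8 (successors {w0, w1, w8}): φ is false.
For instance, at w7:
  At w7: Box Dia Box s requires Dia Box s at every successor {w1, w5, w7, w8}.
    Dia Box s fails at w1, so Box Dia Box s is false at w7.
      At w1: Dia Box s requires Box s at some successor in {w1, w5, w8}.
        At w1: Box s is false.
        At w5: Box s is false.
        At w8: Box s is false.
      So Dia Box s is false at w1.
Satisfying worlds: none.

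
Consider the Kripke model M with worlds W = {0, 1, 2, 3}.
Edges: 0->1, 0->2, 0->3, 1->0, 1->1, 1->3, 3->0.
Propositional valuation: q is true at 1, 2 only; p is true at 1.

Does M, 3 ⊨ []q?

No

At 3: []q requires q at every successor {0}.
  q fails at 0, so []q is false at 3.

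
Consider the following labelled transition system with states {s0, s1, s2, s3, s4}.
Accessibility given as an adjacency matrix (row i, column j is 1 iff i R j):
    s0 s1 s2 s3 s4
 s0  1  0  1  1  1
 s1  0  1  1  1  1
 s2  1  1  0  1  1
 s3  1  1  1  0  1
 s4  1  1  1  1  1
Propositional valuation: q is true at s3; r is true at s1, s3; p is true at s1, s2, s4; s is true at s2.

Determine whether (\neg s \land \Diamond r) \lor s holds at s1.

Yes

At s1: \neg s \land \Diamond r is true, s is false, so (\neg s \land \Diamond r) \lor s is true.
  At s1: \neg s is true, \Diamond r is true, so \neg s \land \Diamond r is true.
    At s1: \Diamond r requires r at some successor in {s1, s2, s3, s4}.
      r holds at s1, so \Diamond r is true at s1.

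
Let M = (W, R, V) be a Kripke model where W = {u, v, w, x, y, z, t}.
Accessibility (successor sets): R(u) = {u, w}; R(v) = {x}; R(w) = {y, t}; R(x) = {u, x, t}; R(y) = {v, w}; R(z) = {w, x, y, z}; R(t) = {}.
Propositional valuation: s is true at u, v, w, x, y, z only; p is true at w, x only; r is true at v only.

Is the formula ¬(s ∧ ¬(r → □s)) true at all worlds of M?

Yes

Let φ = ¬(s ∧ ¬(r → □s)). Evaluate φ at each world:
  u (successors {u, w}): φ is true.
  v (successors {x}): φ is true.
  w (successors {y, t}): φ is true.
  x (successors {u, x, t}): φ is true.
  y (successors {v, w}): φ is true.
  z (successors {w, x, y, z}): φ is true.
  t (successors ∅): φ is true.
For instance, at z:
  At z: s ∧ ¬(r → □s) is false, so ¬(s ∧ ¬(r → □s)) is true.
    At z: s is true, ¬(r → □s) is false, so s ∧ ¬(r → □s) is false.
      At z: r → □s is true, so ¬(r → □s) is false.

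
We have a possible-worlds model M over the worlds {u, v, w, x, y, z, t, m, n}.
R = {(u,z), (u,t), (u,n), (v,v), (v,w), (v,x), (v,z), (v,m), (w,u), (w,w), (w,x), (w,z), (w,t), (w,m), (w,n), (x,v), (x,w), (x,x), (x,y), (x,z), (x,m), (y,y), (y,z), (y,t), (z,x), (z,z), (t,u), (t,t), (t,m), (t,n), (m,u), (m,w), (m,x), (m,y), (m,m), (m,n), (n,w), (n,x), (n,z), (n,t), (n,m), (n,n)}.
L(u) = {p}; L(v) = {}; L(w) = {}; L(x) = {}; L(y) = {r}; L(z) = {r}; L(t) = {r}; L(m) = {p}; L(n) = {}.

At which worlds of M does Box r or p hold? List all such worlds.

u, y, m

Recall that Box ψ holds at a world iff ψ holds at every accessible world, and Dia ψ holds iff ψ holds at some accessible world.
Let φ = Box r or p. Evaluate φ at each world:
  u (successors {z, t, n}): φ is true.
  v (successors {v, w, x, z, m}): φ is false.
  w (successors {u, w, x, z, t, m, n}): φ is false.
  x (successors {v, w, x, y, z, m}): φ is false.
  y (successors {y, z, t}): φ is true.
  z (successors {x, z}): φ is false.
  t (successors {u, t, m, n}): φ is false.
  m (successors {u, w, x, y, m, n}): φ is true.
  n (successors {w, x, z, t, m, n}): φ is false.
For instance, at m:
  At m: Box r is false, p is true, so Box r or p is true.
    At m: Box r requires r at every successor {u, w, x, y, m, n}.
      r fails at u, so Box r is false at m.
Satisfying worlds: {u, y, m}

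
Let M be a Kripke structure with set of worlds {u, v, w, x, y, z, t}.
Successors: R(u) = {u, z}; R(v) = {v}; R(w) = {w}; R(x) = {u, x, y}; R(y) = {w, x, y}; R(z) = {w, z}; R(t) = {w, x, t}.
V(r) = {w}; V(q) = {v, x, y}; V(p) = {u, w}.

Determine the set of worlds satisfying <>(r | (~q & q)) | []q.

v, w, y, z, t

Let φ = <>(r | (~q & q)) | []q. Evaluate φ at each world:
  u (successors {u, z}): φ is false.
  v (successors {v}): φ is true.
  w (successors {w}): φ is true.
  x (successors {u, x, y}): φ is false.
  y (successors {w, x, y}): φ is true.
  z (successors {w, z}): φ is true.
  t (successors {w, x, t}): φ is true.
For instance, at x:
  At x: <>(r | (~q & q)) is false, []q is false, so <>(r | (~q & q)) | []q is false.
    At x: <>(r | (~q & q)) requires r | (~q & q) at some successor in {u, x, y}.
      At u: r | (~q & q) is false.
      At x: r | (~q & q) is false.
      At y: r | (~q & q) is false.
    So <>(r | (~q & q)) is false at x.
    At x: []q requires q at every successor {u, x, y}.
      q fails at u, so []q is false at x.
Satisfying worlds: {v, w, y, z, t}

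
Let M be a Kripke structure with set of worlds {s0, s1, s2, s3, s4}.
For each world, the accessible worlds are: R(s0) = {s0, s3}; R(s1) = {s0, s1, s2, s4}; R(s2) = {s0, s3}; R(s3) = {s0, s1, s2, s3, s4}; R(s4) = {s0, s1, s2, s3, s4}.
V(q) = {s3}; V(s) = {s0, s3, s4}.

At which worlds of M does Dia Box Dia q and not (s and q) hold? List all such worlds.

s0, s1, s2, s4

Let φ = Dia Box Dia q and not (s and q). Evaluate φ at each world:
  s0 (successors {s0, s3}): φ is true.
  s1 (successors {s0, s1, s2, s4}): φ is true.
  s2 (successors {s0, s3}): φ is true.
  s3 (successors {s0, s1, s2, s3, s4}): φ is false.
  s4 (successors {s0, s1, s2, s3, s4}): φ is true.
For instance, at s1:
  At s1: Dia Box Dia q is true, not (s and q) is true, so Dia Box Dia q and not (s and q) is true.
    At s1: Dia Box Dia q requires Box Dia q at some successor in {s0, s1, s2, s4}.
      Box Dia q holds at s0, so Dia Box Dia q is true at s1.
Satisfying worlds: {s0, s1, s2, s4}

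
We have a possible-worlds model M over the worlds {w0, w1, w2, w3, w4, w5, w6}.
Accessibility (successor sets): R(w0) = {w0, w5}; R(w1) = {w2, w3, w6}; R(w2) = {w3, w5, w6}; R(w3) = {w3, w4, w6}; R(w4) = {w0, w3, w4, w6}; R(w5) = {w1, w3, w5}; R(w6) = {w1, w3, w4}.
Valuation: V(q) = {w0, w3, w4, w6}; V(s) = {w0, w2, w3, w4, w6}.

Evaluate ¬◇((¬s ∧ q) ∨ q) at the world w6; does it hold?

No

At w6: ◇((¬s ∧ q) ∨ q) is true, so ¬◇((¬s ∧ q) ∨ q) is false.
  At w6: ◇((¬s ∧ q) ∨ q) requires (¬s ∧ q) ∨ q at some successor in {w1, w3, w4}.
    (¬s ∧ q) ∨ q holds at w3, so ◇((¬s ∧ q) ∨ q) is true at w6.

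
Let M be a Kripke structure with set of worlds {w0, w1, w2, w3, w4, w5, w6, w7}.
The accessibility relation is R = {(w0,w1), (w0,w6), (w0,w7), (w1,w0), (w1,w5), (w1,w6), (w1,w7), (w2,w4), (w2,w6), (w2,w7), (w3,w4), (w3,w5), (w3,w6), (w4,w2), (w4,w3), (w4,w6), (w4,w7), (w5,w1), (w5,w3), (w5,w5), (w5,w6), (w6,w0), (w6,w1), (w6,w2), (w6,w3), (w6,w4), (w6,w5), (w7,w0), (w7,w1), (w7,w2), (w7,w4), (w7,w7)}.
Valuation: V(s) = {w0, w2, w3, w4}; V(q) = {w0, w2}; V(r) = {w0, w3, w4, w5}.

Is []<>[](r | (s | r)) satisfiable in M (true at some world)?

No

Let φ = []<>[](r | (s | r)). Evaluate φ at each world:
  w0 (successors {w1, w6, w7}): φ is false.
  w1 (successors {w0, w5, w6, w7}): φ is false.
  w2 (successors {w4, w6, w7}): φ is false.
  w3 (successors {w4, w5, w6}): φ is false.
  w4 (successors {w2, w3, w6, w7}): φ is false.
  w5 (successors {w1, w3, w5, w6}): φ is false.
  w6 (successors {w0, w1, w2, w3, w4, w5}): φ is false.
  w7 (successors {w0, w1, w2, w4, w7}): φ is false.
For instance, at w3:
  At w3: []<>[](r | (s | r)) requires <>[](r | (s | r)) at every successor {w4, w5, w6}.
    <>[](r | (s | r)) fails at w4, so []<>[](r | (s | r)) is false at w3.
      At w4: <>[](r | (s | r)) requires [](r | (s | r)) at some successor in {w2, w3, w6, w7}.
        At w2: [](r | (s | r)) is false.
        At w3: [](r | (s | r)) is false.
        At w6: [](r | (s | r)) is false.
        At w7: [](r | (s | r)) is false.
      So <>[](r | (s | r)) is false at w4.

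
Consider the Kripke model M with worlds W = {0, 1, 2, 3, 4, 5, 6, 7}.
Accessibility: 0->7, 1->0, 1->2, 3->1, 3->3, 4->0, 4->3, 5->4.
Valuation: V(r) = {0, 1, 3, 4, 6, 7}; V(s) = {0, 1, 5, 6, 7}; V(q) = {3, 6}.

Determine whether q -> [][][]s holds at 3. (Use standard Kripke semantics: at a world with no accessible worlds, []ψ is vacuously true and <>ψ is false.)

No

At 3: q is true, [][][]s is false, so q -> [][][]s is false.
  At 3: [][][]s requires [][]s at every successor {1, 3}.
    [][]s fails at 3, so [][][]s is false at 3.
      At 3: [][]s requires []s at every successor {1, 3}.
        []s fails at 1, so [][]s is false at 3.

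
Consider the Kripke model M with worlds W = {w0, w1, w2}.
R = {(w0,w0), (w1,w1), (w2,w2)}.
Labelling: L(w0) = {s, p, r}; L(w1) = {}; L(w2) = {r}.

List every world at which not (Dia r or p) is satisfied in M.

Let φ = not (Dia r or p). Evaluate φ at each world:
  w0 (successors {w0}): φ is false.
  w1 (successors {w1}): φ is true.
  w2 (successors {w2}): φ is false.
For instance, at w2:
  At w2: Dia r or p is true, so not (Dia r or p) is false.
    At w2: Dia r is true, p is false, so Dia r or p is true.
      At w2: Dia r requires r at some successor in {w2}.
        r holds at w2, so Dia r is true at w2.
Satisfying worlds: {w1}

w1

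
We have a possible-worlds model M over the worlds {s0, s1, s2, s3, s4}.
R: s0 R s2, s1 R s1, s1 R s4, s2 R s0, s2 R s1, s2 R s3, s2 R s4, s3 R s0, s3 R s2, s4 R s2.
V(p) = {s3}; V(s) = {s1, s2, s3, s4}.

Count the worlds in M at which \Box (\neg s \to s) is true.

3

Recall that \Box ψ holds at a world iff ψ holds at every accessible world, and \Diamond ψ holds iff ψ holds at some accessible world.
Let φ = \Box (\neg s \to s). Evaluate φ at each world:
  s0 (successors {s2}): φ is true.
  s1 (successors {s1, s4}): φ is true.
  s2 (successors {s0, s1, s3, s4}): φ is false.
  s3 (successors {s0, s2}): φ is false.
  s4 (successors {s2}): φ is true.
For instance, at s3:
  At s3: \Box (\neg s \to s) requires \neg s \to s at every successor {s0, s2}.
    \neg s \to s fails at s0, so \Box (\neg s \to s) is false at s3.
Satisfying worlds: {s0, s1, s4}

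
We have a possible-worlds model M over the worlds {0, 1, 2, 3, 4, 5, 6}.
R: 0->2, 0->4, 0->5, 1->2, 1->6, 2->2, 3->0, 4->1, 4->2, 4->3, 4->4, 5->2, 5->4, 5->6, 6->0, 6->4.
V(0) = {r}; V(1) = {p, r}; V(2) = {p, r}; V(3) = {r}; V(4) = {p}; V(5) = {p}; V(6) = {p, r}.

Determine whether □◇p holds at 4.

At 4: □◇p requires ◇p at every successor {1, 2, 3, 4}.
  ◇p fails at 3, so □◇p is false at 4.
    At 3: ◇p requires p at some successor in {0}.
      At 0: p is false.
    So ◇p is false at 3.

No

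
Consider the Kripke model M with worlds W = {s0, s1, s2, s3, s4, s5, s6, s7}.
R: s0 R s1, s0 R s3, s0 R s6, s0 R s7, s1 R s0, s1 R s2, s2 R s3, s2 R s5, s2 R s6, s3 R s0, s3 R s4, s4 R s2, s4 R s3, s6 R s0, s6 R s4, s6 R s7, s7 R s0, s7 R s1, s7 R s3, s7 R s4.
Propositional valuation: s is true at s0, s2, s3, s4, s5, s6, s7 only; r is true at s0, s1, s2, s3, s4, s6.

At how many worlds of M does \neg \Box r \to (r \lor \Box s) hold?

Let φ = \neg \Box r \to (r \lor \Box s). Evaluate φ at each world:
  s0 (successors {s1, s3, s6, s7}): φ is true.
  s1 (successors {s0, s2}): φ is true.
  s2 (successors {s3, s5, s6}): φ is true.
  s3 (successors {s0, s4}): φ is true.
  s4 (successors {s2, s3}): φ is true.
  s5 (successors ∅): φ is true.
  s6 (successors {s0, s4, s7}): φ is true.
  s7 (successors {s0, s1, s3, s4}): φ is true.
For instance, at s4:
  At s4: \neg \Box r is false, r \lor \Box s is true, so \neg \Box r \to (r \lor \Box s) is true.
    At s4: \Box r is true, so \neg \Box r is false.
      At s4: \Box r requires r at every successor {s2, s3}.
        At s2: r is true.
        At s3: r is true.
      So \Box r is true at s4.
    At s4: r is true, \Box s is true, so r \lor \Box s is true.
      At s4: \Box s requires s at every successor {s2, s3}.
        At s2: s is true.
        At s3: s is true.
      So \Box s is true at s4.
Satisfying worlds: {s0, s1, s2, s3, s4, s5, s6, s7}

8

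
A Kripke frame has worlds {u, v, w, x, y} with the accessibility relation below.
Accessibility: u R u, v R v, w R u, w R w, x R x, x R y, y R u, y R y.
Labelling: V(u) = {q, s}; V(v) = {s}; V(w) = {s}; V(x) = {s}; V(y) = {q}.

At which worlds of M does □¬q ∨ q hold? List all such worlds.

Let φ = □¬q ∨ q. Evaluate φ at each world:
  u (successors {u}): φ is true.
  v (successors {v}): φ is true.
  w (successors {u, w}): φ is false.
  x (successors {x, y}): φ is false.
  y (successors {u, y}): φ is true.
For instance, at w:
  At w: □¬q is false, q is false, so □¬q ∨ q is false.
    At w: □¬q requires ¬q at every successor {u, w}.
      ¬q fails at u, so □¬q is false at w.
Satisfying worlds: {u, v, y}

u, v, y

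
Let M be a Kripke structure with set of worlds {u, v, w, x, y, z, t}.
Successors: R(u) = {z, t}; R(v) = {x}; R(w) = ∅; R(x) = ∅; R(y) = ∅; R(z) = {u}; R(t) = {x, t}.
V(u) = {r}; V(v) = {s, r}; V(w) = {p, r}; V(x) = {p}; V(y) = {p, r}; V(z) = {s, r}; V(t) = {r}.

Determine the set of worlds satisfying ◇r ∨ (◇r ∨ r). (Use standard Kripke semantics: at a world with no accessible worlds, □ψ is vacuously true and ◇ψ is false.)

Let φ = ◇r ∨ (◇r ∨ r). Evaluate φ at each world:
  u (successors {z, t}): φ is true.
  v (successors {x}): φ is true.
  w (successors ∅): φ is true.
  x (successors ∅): φ is false.
  y (successors ∅): φ is true.
  z (successors {u}): φ is true.
  t (successors {x, t}): φ is true.
For instance, at z:
  At z: ◇r is true, ◇r ∨ r is true, so ◇r ∨ (◇r ∨ r) is true.
    At z: ◇r requires r at some successor in {u}.
      r holds at u, so ◇r is true at z.
    At z: ◇r is true, r is true, so ◇r ∨ r is true.
      At z: ◇r requires r at some successor in {u}.
        r holds at u, so ◇r is true at z.
Satisfying worlds: {u, v, w, y, z, t}

u, v, w, y, z, t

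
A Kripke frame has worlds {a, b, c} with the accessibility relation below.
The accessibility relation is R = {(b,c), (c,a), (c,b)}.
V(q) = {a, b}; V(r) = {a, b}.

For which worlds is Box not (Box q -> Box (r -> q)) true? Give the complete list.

a

Let φ = Box not (Box q -> Box (r -> q)). Evaluate φ at each world:
  a (successors ∅): φ is true.
  b (successors {c}): φ is false.
  c (successors {a, b}): φ is false.
For instance, at b:
  At b: Box not (Box q -> Box (r -> q)) requires not (Box q -> Box (r -> q)) at every successor {c}.
    not (Box q -> Box (r -> q)) fails at c, so Box not (Box q -> Box (r -> q)) is false at b.
      At c: Box q -> Box (r -> q) is true, so not (Box q -> Box (r -> q)) is false.
Satisfying worlds: {a}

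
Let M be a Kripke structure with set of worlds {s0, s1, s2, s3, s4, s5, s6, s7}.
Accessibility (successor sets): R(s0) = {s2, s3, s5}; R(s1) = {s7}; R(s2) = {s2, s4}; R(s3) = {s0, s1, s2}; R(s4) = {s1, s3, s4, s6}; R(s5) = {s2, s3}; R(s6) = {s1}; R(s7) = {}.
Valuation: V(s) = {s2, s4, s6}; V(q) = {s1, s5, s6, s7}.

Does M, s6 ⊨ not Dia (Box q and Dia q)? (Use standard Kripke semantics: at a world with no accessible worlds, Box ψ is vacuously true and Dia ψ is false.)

No

At s6: Dia (Box q and Dia q) is true, so not Dia (Box q and Dia q) is false.
  At s6: Dia (Box q and Dia q) requires Box q and Dia q at some successor in {s1}.
    Box q and Dia q holds at s1, so Dia (Box q and Dia q) is true at s6.
      At s1: Box q is true, Dia q is true, so Box q and Dia q is true.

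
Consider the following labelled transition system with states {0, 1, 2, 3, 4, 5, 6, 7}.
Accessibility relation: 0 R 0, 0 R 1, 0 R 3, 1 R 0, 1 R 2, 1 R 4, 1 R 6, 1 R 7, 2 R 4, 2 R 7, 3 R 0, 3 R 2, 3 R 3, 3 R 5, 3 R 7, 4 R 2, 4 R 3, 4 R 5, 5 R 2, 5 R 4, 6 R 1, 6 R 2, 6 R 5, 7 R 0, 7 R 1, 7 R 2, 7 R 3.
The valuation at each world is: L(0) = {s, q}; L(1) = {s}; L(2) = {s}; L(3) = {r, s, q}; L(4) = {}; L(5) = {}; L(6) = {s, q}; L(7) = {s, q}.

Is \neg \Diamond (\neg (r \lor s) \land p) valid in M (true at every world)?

Yes

Let φ = \neg \Diamond (\neg (r \lor s) \land p). Evaluate φ at each world:
  0 (successors {0, 1, 3}): φ is true.
  1 (successors {0, 2, 4, 6, 7}): φ is true.
  2 (successors {4, 7}): φ is true.
  3 (successors {0, 2, 3, 5, 7}): φ is true.
  4 (successors {2, 3, 5}): φ is true.
  5 (successors {2, 4}): φ is true.
  6 (successors {1, 2, 5}): φ is true.
  7 (successors {0, 1, 2, 3}): φ is true.
For instance, at 0:
  At 0: \Diamond (\neg (r \lor s) \land p) is false, so \neg \Diamond (\neg (r \lor s) \land p) is true.
    At 0: \Diamond (\neg (r \lor s) \land p) requires \neg (r \lor s) \land p at some successor in {0, 1, 3}.
      At 0: \neg (r \lor s) \land p is false.
      At 1: \neg (r \lor s) \land p is false.
      At 3: \neg (r \lor s) \land p is false.
    So \Diamond (\neg (r \lor s) \land p) is false at 0.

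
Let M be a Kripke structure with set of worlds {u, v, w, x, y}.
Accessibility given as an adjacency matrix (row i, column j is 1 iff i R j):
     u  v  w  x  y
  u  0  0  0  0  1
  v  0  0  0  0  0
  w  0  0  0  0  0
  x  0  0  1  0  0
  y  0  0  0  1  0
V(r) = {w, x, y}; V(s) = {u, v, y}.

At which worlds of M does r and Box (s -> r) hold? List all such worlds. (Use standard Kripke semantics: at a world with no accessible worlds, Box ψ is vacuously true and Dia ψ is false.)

w, x, y

Let φ = r and Box (s -> r). Evaluate φ at each world:
  u (successors {y}): φ is false.
  v (successors ∅): φ is false.
  w (successors ∅): φ is true.
  x (successors {w}): φ is true.
  y (successors {x}): φ is true.
For instance, at y:
  At y: r is true, Box (s -> r) is true, so r and Box (s -> r) is true.
    At y: Box (s -> r) requires s -> r at every successor {x}.
      At x: s -> r is true.
    So Box (s -> r) is true at y.
Satisfying worlds: {w, x, y}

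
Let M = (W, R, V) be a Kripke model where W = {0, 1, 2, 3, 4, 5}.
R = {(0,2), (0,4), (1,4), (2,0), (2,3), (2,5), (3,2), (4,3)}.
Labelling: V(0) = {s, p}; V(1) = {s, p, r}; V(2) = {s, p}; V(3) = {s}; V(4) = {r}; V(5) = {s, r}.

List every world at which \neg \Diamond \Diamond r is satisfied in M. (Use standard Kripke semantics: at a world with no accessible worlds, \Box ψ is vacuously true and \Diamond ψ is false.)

1, 4, 5

Let φ = \neg \Diamond \Diamond r. Evaluate φ at each world:
  0 (successors {2, 4}): φ is false.
  1 (successors {4}): φ is true.
  2 (successors {0, 3, 5}): φ is false.
  3 (successors {2}): φ is false.
  4 (successors {3}): φ is true.
  5 (successors ∅): φ is true.
For instance, at 0:
  At 0: \Diamond \Diamond r is true, so \neg \Diamond \Diamond r is false.
    At 0: \Diamond \Diamond r requires \Diamond r at some successor in {2, 4}.
      \Diamond r holds at 2, so \Diamond \Diamond r is true at 0.
Satisfying worlds: {1, 4, 5}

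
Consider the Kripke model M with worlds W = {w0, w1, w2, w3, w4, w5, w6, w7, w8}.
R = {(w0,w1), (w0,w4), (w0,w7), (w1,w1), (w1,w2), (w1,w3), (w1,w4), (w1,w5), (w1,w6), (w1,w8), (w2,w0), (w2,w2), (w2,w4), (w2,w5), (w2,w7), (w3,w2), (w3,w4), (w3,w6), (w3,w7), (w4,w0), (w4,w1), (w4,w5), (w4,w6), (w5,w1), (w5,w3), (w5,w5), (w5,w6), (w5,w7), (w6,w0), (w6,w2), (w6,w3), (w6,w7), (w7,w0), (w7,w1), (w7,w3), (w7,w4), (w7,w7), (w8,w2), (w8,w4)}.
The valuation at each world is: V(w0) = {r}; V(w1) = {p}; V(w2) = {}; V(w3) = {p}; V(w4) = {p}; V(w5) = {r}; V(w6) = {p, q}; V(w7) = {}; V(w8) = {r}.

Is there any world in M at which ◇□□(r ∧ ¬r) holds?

No

Recall that □ψ holds at a world iff ψ holds at every accessible world, and ◇ψ holds iff ψ holds at some accessible world.
Let φ = ◇□□(r ∧ ¬r). Evaluate φ at each world:
  w0 (successors {w1, w4, w7}): φ is false.
  w1 (successors {w1, w2, w3, w4, w5, w6, w8}): φ is false.
  w2 (successors {w0, w2, w4, w5, w7}): φ is false.
  w3 (successors {w2, w4, w6, w7}): φ is false.
  w4 (successors {w0, w1, w5, w6}): φ is false.
  w5 (successors {w1, w3, w5, w6, w7}): φ is false.
  w6 (successors {w0, w2, w3, w7}): φ is false.
  w7 (successors {w0, w1, w3, w4, w7}): φ is false.
  w8 (successors {w2, w4}): φ is false.
For instance, at w2:
  At w2: ◇□□(r ∧ ¬r) requires □□(r ∧ ¬r) at some successor in {w0, w2, w4, w5, w7}.
    At w0: □□(r ∧ ¬r) is false.
    At w2: □□(r ∧ ¬r) is false.
    At w4: □□(r ∧ ¬r) is false.
    At w5: □□(r ∧ ¬r) is false.
    At w7: □□(r ∧ ¬r) is false.
  So ◇□□(r ∧ ¬r) is false at w2.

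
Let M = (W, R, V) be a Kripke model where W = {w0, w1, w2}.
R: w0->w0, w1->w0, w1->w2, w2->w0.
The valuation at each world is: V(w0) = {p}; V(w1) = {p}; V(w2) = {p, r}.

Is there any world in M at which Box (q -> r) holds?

Yes

Let φ = Box (q -> r). Evaluate φ at each world:
  w0 (successors {w0}): φ is true.
  w1 (successors {w0, w2}): φ is true.
  w2 (successors {w0}): φ is true.
Detail at w0 (witness):
  At w0: Box (q -> r) requires q -> r at every successor {w0}.
    At w0: q -> r is true.
  So Box (q -> r) is true at w0.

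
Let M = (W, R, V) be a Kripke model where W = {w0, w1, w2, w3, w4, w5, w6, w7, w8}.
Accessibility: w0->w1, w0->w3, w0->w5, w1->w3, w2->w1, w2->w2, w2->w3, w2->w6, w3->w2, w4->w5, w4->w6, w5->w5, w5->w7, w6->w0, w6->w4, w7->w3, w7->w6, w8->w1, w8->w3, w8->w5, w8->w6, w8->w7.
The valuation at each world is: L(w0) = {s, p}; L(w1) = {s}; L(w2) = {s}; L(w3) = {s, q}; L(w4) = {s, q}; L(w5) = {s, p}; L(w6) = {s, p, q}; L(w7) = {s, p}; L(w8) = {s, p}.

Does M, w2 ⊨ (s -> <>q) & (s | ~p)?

At w2: s -> <>q is true, s | ~p is true, so (s -> <>q) & (s | ~p) is true.
  At w2: s is true, <>q is true, so s -> <>q is true.
    At w2: <>q requires q at some successor in {w1, w2, w3, w6}.
      q holds at w3, so <>q is true at w2.

Yes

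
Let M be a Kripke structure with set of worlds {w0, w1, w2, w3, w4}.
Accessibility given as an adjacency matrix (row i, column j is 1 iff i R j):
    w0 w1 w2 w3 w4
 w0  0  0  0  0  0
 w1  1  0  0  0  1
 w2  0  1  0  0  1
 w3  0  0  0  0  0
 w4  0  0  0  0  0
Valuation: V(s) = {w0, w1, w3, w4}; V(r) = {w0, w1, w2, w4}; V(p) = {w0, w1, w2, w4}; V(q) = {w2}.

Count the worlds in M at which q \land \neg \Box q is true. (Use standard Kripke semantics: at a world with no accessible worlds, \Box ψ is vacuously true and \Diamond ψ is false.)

1

Let φ = q \land \neg \Box q. Evaluate φ at each world:
  w0 (successors ∅): φ is false.
  w1 (successors {w0, w4}): φ is false.
  w2 (successors {w1, w4}): φ is true.
  w3 (successors ∅): φ is false.
  w4 (successors ∅): φ is false.
For instance, at w2:
  At w2: q is true, \neg \Box q is true, so q \land \neg \Box q is true.
    At w2: \Box q is false, so \neg \Box q is true.
      At w2: \Box q requires q at every successor {w1, w4}.
        q fails at w1, so \Box q is false at w2.
Satisfying worlds: {w2}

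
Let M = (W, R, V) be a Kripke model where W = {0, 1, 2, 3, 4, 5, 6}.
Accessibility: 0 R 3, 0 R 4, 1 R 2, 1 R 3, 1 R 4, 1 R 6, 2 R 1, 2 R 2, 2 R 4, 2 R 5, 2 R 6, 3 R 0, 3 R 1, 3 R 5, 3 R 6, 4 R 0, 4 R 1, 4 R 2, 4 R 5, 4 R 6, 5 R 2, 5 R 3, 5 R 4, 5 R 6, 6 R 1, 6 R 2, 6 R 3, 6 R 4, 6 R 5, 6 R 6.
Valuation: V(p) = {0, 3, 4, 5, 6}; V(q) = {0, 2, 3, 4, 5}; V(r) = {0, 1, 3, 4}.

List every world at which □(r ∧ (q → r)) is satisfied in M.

Recall that □ψ holds at a world iff ψ holds at every accessible world, and ◇ψ holds iff ψ holds at some accessible world.
Let φ = □(r ∧ (q → r)). Evaluate φ at each world:
  0 (successors {3, 4}): φ is true.
  1 (successors {2, 3, 4, 6}): φ is false.
  2 (successors {1, 2, 4, 5, 6}): φ is false.
  3 (successors {0, 1, 5, 6}): φ is false.
  4 (successors {0, 1, 2, 5, 6}): φ is false.
  5 (successors {2, 3, 4, 6}): φ is false.
  6 (successors {1, 2, 3, 4, 5, 6}): φ is false.
For instance, at 1:
  At 1: □(r ∧ (q → r)) requires r ∧ (q → r) at every successor {2, 3, 4, 6}.
    r ∧ (q → r) fails at 2, so □(r ∧ (q → r)) is false at 1.
Satisfying worlds: {0}

0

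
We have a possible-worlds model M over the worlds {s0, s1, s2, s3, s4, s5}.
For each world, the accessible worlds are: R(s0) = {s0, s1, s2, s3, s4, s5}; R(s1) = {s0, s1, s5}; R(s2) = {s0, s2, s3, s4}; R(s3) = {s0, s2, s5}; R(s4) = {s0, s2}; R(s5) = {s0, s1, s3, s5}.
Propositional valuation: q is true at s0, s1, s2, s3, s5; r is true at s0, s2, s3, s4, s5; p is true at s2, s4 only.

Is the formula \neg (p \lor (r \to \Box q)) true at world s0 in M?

Yes

Recall that \Box ψ holds at a world iff ψ holds at every accessible world, and \Diamond ψ holds iff ψ holds at some accessible world.
At s0: p \lor (r \to \Box q) is false, so \neg (p \lor (r \to \Box q)) is true.
  At s0: p is false, r \to \Box q is false, so p \lor (r \to \Box q) is false.
    At s0: r is true, \Box q is false, so r \to \Box q is false.
      At s0: \Box q requires q at every successor {s0, s1, s2, s3, s4, s5}.
        q fails at s4, so \Box q is false at s0.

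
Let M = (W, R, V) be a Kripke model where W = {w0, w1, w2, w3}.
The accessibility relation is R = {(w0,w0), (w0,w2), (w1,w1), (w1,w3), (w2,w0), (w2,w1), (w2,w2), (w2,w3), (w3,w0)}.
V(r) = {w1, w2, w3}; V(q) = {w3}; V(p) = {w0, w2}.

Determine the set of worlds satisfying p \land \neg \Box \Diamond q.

w0, w2

Recall that \Box ψ holds at a world iff ψ holds at every accessible world, and \Diamond ψ holds iff ψ holds at some accessible world.
Let φ = p \land \neg \Box \Diamond q. Evaluate φ at each world:
  w0 (successors {w0, w2}): φ is true.
  w1 (successors {w1, w3}): φ is false.
  w2 (successors {w0, w1, w2, w3}): φ is true.
  w3 (successors {w0}): φ is false.
For instance, at w2:
  At w2: p is true, \neg \Box \Diamond q is true, so p \land \neg \Box \Diamond q is true.
    At w2: \Box \Diamond q is false, so \neg \Box \Diamond q is true.
      At w2: \Box \Diamond q requires \Diamond q at every successor {w0, w1, w2, w3}.
        \Diamond q fails at w0, so \Box \Diamond q is false at w2.
Satisfying worlds: {w0, w2}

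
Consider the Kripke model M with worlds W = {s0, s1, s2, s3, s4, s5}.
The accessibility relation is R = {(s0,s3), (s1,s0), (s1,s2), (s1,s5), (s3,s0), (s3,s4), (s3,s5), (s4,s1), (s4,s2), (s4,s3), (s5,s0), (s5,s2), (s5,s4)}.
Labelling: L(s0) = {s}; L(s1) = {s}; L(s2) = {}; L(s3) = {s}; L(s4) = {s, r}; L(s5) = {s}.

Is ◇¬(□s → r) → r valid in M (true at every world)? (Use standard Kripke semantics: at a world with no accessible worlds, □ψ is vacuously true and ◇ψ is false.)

Let φ = ◇¬(□s → r) → r. Evaluate φ at each world:
  s0 (successors {s3}): φ is false.
  s1 (successors {s0, s2, s5}): φ is false.
  s2 (successors ∅): φ is true.
  s3 (successors {s0, s4, s5}): φ is false.
  s4 (successors {s1, s2, s3}): φ is true.
  s5 (successors {s0, s2, s4}): φ is false.
Detail at s0 (counterexample):
  At s0: ◇¬(□s → r) is true, r is false, so ◇¬(□s → r) → r is false.
    At s0: ◇¬(□s → r) requires ¬(□s → r) at some successor in {s3}.
      ¬(□s → r) holds at s3, so ◇¬(□s → r) is true at s0.

No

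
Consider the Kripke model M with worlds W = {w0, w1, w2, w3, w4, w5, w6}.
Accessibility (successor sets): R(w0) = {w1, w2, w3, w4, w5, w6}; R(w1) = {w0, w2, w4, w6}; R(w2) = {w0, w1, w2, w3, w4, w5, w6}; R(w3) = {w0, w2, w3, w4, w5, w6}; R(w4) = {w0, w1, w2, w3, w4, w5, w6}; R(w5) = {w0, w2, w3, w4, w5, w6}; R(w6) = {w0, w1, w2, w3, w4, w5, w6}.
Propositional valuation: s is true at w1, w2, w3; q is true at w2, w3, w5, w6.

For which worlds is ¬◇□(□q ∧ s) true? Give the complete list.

w0, w1, w2, w3, w4, w5, w6

Recall that □ψ holds at a world iff ψ holds at every accessible world, and ◇ψ holds iff ψ holds at some accessible world.
Let φ = ¬◇□(□q ∧ s). Evaluate φ at each world:
  w0 (successors {w1, w2, w3, w4, w5, w6}): φ is true.
  w1 (successors {w0, w2, w4, w6}): φ is true.
  w2 (successors {w0, w1, w2, w3, w4, w5, w6}): φ is true.
  w3 (successors {w0, w2, w3, w4, w5, w6}): φ is true.
  w4 (successors {w0, w1, w2, w3, w4, w5, w6}): φ is true.
  w5 (successors {w0, w2, w3, w4, w5, w6}): φ is true.
  w6 (successors {w0, w1, w2, w3, w4, w5, w6}): φ is true.
For instance, at w0:
  At w0: ◇□(□q ∧ s) is false, so ¬◇□(□q ∧ s) is true.
    At w0: ◇□(□q ∧ s) requires □(□q ∧ s) at some successor in {w1, w2, w3, w4, w5, w6}.
      At w1: □(□q ∧ s) is false.
      At w2: □(□q ∧ s) is false.
      At w3: □(□q ∧ s) is false.
      At w4: □(□q ∧ s) is false.
      At w5: □(□q ∧ s) is false.
      At w6: □(□q ∧ s) is false.
    So ◇□(□q ∧ s) is false at w0.
Satisfying worlds: {w0, w1, w2, w3, w4, w5, w6}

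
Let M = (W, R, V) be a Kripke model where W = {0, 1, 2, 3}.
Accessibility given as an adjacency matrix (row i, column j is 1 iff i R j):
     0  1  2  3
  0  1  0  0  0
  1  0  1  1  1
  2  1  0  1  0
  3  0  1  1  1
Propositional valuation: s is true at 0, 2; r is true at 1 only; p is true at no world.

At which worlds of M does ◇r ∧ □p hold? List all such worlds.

none

Let φ = ◇r ∧ □p. Evaluate φ at each world:
  0 (successors {0}): φ is false.
  1 (successors {1, 2, 3}): φ is false.
  2 (successors {0, 2}): φ is false.
  3 (successors {1, 2, 3}): φ is false.
For instance, at 2:
  At 2: ◇r is false, □p is false, so ◇r ∧ □p is false.
    At 2: ◇r requires r at some successor in {0, 2}.
      At 0: r is false.
      At 2: r is false.
    So ◇r is false at 2.
    At 2: □p requires p at every successor {0, 2}.
      p fails at 0, so □p is false at 2.
Satisfying worlds: none.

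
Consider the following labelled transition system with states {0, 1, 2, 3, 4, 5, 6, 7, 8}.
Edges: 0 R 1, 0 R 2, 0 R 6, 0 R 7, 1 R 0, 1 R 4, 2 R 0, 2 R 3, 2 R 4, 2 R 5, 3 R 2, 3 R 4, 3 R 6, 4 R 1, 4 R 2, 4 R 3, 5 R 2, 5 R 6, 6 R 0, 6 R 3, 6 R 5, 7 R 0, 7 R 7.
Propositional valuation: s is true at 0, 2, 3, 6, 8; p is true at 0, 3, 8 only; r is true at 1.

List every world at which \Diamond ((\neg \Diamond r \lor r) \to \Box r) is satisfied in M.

1, 2, 3, 6, 7

Recall that \Box ψ holds at a world iff ψ holds at every accessible world, and \Diamond ψ holds iff ψ holds at some accessible world.
Let φ = \Diamond ((\neg \Diamond r \lor r) \to \Box r). Evaluate φ at each world:
  0 (successors {1, 2, 6, 7}): φ is false.
  1 (successors {0, 4}): φ is true.
  2 (successors {0, 3, 4, 5}): φ is true.
  3 (successors {2, 4, 6}): φ is true.
  4 (successors {1, 2, 3}): φ is false.
  5 (successors {2, 6}): φ is false.
  6 (successors {0, 3, 5}): φ is true.
  7 (successors {0, 7}): φ is true.
  8 (successors ∅): φ is false.
For instance, at 6:
  At 6: \Diamond ((\neg \Diamond r \lor r) \to \Box r) requires (\neg \Diamond r \lor r) \to \Box r at some successor in {0, 3, 5}.
    (\neg \Diamond r \lor r) \to \Box r holds at 0, so \Diamond ((\neg \Diamond r \lor r) \to \Box r) is true at 6.
      At 0: \neg \Diamond r \lor r is false, \Box r is false, so (\neg \Diamond r \lor r) \to \Box r is true.
Satisfying worlds: {1, 2, 3, 6, 7}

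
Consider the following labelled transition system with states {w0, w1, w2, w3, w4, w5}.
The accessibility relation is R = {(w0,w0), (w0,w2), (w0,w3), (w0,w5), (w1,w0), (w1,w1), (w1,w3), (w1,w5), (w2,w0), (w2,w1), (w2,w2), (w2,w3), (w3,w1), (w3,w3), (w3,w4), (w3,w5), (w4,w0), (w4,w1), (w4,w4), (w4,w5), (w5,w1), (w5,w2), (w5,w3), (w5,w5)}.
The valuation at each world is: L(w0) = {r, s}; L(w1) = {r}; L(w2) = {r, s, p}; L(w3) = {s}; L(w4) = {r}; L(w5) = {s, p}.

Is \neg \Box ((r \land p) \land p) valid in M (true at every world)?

Yes

Let φ = \neg \Box ((r \land p) \land p). Evaluate φ at each world:
  w0 (successors {w0, w2, w3, w5}): φ is true.
  w1 (successors {w0, w1, w3, w5}): φ is true.
  w2 (successors {w0, w1, w2, w3}): φ is true.
  w3 (successors {w1, w3, w4, w5}): φ is true.
  w4 (successors {w0, w1, w4, w5}): φ is true.
  w5 (successors {w1, w2, w3, w5}): φ is true.
For instance, at w1:
  At w1: \Box ((r \land p) \land p) is false, so \neg \Box ((r \land p) \land p) is true.
    At w1: \Box ((r \land p) \land p) requires (r \land p) \land p at every successor {w0, w1, w3, w5}.
      (r \land p) \land p fails at w0, so \Box ((r \land p) \land p) is false at w1.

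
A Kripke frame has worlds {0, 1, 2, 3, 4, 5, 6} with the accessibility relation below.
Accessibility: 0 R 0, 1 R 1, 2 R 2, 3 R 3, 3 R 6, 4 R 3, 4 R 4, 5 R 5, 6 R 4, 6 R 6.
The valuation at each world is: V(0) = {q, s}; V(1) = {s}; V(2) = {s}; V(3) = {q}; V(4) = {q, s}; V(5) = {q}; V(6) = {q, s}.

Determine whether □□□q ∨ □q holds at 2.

No

At 2: □□□q is false, □q is false, so □□□q ∨ □q is false.
  At 2: □□□q requires □□q at every successor {2}.
    □□q fails at 2, so □□□q is false at 2.
      At 2: □□q requires □q at every successor {2}.
        □q fails at 2, so □□q is false at 2.
  At 2: □q requires q at every successor {2}.
    q fails at 2, so □q is false at 2.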